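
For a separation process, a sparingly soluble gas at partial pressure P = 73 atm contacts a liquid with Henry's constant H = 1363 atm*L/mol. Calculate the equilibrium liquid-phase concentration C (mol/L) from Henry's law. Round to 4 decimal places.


C = P / H
C = 73 / 1363
C = 0.0536 mol/L


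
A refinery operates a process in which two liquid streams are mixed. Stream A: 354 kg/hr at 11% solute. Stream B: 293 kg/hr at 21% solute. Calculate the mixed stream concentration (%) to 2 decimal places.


Mass balance on solute: F1*x1 + F2*x2 = F3*x3
F3 = F1 + F2 = 354 + 293 = 647 kg/hr
x3 = (F1*x1 + F2*x2)/F3
x3 = (354*0.11 + 293*0.21) / 647
x3 = 15.53%


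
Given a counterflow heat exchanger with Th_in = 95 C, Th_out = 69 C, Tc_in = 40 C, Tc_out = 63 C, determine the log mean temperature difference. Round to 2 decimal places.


dT1 = Th_in - Tc_out = 95 - 63 = 32
dT2 = Th_out - Tc_in = 69 - 40 = 29
LMTD = (dT1 - dT2) / ln(dT1/dT2)
LMTD = (32 - 29) / ln(32/29)
LMTD = 30.48 K


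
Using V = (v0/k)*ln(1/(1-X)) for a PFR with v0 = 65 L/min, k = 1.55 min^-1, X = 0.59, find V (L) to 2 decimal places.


V = (v0/k) * ln(1/(1-X))
V = (65/1.55) * ln(1/(1-0.59))
V = 41.935484 * ln(2.439024)
V = 41.935484 * 0.891598
V = 37.39 L


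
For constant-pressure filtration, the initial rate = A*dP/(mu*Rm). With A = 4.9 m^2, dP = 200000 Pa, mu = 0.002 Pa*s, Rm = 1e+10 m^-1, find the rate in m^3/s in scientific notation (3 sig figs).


rate = A * dP / (mu * Rm)
rate = 4.9 * 200000 / (0.002 * 1e+10)
rate = 980000.0 / 2.000e+07
rate = 4.90e-02 m^3/s


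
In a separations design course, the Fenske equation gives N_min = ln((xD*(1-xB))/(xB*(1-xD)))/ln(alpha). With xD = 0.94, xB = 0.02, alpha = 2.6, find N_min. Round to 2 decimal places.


N_min = ln((xD*(1-xB))/(xB*(1-xD))) / ln(alpha)
Numerator inside ln: 0.9212 / 0.0012 = 767.666667
ln(767.666667) = 6.643356
ln(alpha) = ln(2.6) = 0.955511
N_min = 6.643356 / 0.955511 = 6.95


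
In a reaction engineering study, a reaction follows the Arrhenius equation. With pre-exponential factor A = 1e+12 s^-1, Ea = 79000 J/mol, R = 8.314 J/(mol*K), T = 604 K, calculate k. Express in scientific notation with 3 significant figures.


k = A * exp(-Ea/(R*T))
k = 1e+12 * exp(-79000 / (8.314 * 604))
k = 1e+12 * exp(-15.731862)
k = 1.47e+05


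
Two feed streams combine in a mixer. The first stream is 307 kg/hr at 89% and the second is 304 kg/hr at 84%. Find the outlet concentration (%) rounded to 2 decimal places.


Mass balance on solute: F1*x1 + F2*x2 = F3*x3
F3 = F1 + F2 = 307 + 304 = 611 kg/hr
x3 = (F1*x1 + F2*x2)/F3
x3 = (307*0.89 + 304*0.84) / 611
x3 = 86.51%


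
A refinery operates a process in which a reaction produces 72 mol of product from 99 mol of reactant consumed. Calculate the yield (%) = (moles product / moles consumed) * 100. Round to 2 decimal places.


Yield = (moles product / moles consumed) * 100%
Yield = (72 / 99) * 100
Yield = 0.7273 * 100
Yield = 72.73%


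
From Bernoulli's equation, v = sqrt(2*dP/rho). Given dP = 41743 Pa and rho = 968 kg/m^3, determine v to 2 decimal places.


v = sqrt(2*dP/rho)
v = sqrt(2*41743/968)
v = sqrt(86.245868)
v = 9.29 m/s


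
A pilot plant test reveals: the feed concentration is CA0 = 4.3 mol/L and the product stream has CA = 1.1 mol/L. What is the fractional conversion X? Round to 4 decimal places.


X = (CA0 - CA) / CA0
X = (4.3 - 1.1) / 4.3
X = 3.2 / 4.3
X = 0.7442


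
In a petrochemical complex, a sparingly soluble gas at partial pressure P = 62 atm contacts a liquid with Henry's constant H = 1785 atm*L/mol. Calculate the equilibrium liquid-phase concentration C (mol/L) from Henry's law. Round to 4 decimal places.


C = P / H
C = 62 / 1785
C = 0.0347 mol/L


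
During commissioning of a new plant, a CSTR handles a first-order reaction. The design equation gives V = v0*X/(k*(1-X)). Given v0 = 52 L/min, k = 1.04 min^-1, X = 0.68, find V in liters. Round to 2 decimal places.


V = v0 * X / (k * (1 - X))
V = 52 * 0.68 / (1.04 * (1 - 0.68))
V = 35.36 / (1.04 * 0.32)
V = 35.36 / 0.3328
V = 106.25 L


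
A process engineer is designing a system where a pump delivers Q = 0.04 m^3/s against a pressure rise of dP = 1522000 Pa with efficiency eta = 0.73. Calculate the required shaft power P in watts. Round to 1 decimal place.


P = Q * dP / eta
P = 0.04 * 1522000 / 0.73
P = 60880.0 / 0.73
P = 83397.3 W


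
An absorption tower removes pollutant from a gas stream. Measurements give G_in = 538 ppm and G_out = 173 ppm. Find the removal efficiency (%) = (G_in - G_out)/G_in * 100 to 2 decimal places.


Efficiency = (G_in - G_out) / G_in * 100%
Efficiency = (538 - 173) / 538 * 100
Efficiency = 365 / 538 * 100
Efficiency = 67.84%


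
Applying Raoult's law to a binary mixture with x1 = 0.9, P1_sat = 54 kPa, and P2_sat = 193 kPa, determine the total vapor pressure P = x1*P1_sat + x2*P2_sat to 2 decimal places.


P = x1*P1_sat + x2*P2_sat
x2 = 1 - x1 = 1 - 0.9 = 0.1
P = 0.9*54 + 0.1*193
P = 48.6 + 19.3
P = 67.90 kPa


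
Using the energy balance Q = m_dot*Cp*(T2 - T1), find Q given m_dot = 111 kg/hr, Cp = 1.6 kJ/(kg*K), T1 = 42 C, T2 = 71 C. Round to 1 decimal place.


Q = m_dot * Cp * (T2 - T1)
Q = 111 * 1.6 * (71 - 42)
Q = 111 * 1.6 * 29
Q = 5150.4 kJ/hr


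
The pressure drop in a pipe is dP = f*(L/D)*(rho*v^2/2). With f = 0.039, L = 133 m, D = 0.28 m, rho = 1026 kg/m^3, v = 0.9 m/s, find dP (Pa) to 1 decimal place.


dP = f * (L/D) * (rho*v^2/2)
dP = 0.039 * (133/0.28) * (1026*0.9^2/2)
L/D = 475.0
rho*v^2/2 = 1026*0.81/2 = 415.53
dP = 0.039 * 475.0 * 415.53
dP = 7697.7 Pa


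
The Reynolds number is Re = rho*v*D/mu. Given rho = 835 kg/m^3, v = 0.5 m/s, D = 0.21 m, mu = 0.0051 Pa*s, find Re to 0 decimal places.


Re = rho * v * D / mu
Re = 835 * 0.5 * 0.21 / 0.0051
Re = 87.675 / 0.0051
Re = 17191


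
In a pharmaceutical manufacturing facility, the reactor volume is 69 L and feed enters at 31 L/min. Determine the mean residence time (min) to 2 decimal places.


tau = V / v0
tau = 69 / 31
tau = 2.23 min


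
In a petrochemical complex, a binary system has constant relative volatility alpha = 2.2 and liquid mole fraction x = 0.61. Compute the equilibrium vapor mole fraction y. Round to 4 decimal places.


y = alpha*x / (1 + (alpha-1)*x)
y = 2.2*0.61 / (1 + (2.2-1)*0.61)
y = 1.342 / (1 + 0.732)
y = 1.342 / 1.732
y = 0.7748


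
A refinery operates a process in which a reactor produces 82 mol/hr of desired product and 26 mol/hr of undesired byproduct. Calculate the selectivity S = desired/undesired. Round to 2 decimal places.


S = desired product rate / undesired product rate
S = 82 / 26
S = 3.15


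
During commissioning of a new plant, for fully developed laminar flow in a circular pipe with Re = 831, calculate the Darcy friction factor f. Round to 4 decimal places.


f = 64 / Re
f = 64 / 831
f = 0.0770


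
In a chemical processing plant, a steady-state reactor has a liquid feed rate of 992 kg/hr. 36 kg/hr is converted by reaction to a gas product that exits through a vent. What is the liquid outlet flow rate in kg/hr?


Steady-state mass balance on the main outlet: F_out = F_in - F_removed
F_out = 992 - 36
F_out = 956 kg/hr


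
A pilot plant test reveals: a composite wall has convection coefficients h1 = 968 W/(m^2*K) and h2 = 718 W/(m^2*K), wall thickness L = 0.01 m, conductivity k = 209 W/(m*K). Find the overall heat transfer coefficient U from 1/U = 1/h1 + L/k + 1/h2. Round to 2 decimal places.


1/U = 1/h1 + L/k + 1/h2
1/U = 1/968 + 0.01/209 + 1/718
1/U = 0.0010330579 + 4.78469e-05 + 0.0013927577
1/U = 0.0024736625
U = 404.26 W/(m^2*K)


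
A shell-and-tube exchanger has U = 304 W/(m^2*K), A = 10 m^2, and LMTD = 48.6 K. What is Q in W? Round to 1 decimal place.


Q = U * A * LMTD
Q = 304 * 10 * 48.6
Q = 147744.0 W


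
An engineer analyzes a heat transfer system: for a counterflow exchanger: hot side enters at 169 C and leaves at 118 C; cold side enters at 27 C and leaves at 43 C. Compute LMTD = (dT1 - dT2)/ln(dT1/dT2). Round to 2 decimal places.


dT1 = Th_in - Tc_out = 169 - 43 = 126
dT2 = Th_out - Tc_in = 118 - 27 = 91
LMTD = (dT1 - dT2) / ln(dT1/dT2)
LMTD = (126 - 91) / ln(126/91)
LMTD = 107.55 K


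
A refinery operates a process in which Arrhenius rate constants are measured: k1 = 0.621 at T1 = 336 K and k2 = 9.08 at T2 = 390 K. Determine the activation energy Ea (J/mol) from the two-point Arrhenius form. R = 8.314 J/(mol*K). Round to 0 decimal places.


Ea = R * ln(k2/k1) / (1/T1 - 1/T2)
ln(k2/k1) = ln(9.08/0.621) = 2.6824984
1/T1 - 1/T2 = 1/336 - 1/390 = 0.000412087912
Ea = 8.314 * 2.6824984 / 0.000412087912
Ea = 54120 J/mol


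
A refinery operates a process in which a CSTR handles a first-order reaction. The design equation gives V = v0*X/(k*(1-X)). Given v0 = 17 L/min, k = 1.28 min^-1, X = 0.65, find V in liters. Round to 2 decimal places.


V = v0 * X / (k * (1 - X))
V = 17 * 0.65 / (1.28 * (1 - 0.65))
V = 11.05 / (1.28 * 0.35)
V = 11.05 / 0.448
V = 24.67 L


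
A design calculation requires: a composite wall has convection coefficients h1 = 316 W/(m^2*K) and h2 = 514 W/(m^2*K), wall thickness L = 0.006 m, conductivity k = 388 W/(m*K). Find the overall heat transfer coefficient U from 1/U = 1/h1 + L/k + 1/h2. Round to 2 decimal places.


1/U = 1/h1 + L/k + 1/h2
1/U = 1/316 + 0.006/388 + 1/514
1/U = 0.003164557 + 1.54639e-05 + 0.0019455253
1/U = 0.0051255462
U = 195.10 W/(m^2*K)


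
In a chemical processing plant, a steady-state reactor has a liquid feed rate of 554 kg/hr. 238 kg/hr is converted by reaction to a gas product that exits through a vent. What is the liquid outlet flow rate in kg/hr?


Steady-state mass balance on the main outlet: F_out = F_in - F_removed
F_out = 554 - 238
F_out = 316 kg/hr


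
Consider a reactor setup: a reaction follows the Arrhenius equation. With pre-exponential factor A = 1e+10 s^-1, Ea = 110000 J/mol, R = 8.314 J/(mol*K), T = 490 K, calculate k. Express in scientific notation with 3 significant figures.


k = A * exp(-Ea/(R*T))
k = 1e+10 * exp(-110000 / (8.314 * 490))
k = 1e+10 * exp(-27.001419)
k = 1.88e-02


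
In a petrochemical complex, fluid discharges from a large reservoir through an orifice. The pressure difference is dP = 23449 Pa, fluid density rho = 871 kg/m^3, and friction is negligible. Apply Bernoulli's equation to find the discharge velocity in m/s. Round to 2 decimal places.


v = sqrt(2*dP/rho)
v = sqrt(2*23449/871)
v = sqrt(53.843858)
v = 7.34 m/s


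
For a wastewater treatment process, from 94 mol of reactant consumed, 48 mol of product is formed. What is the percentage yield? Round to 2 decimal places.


Yield = (moles product / moles consumed) * 100%
Yield = (48 / 94) * 100
Yield = 0.5106 * 100
Yield = 51.06%


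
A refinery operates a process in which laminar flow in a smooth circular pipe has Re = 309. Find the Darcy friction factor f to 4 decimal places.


f = 64 / Re
f = 64 / 309
f = 0.2071


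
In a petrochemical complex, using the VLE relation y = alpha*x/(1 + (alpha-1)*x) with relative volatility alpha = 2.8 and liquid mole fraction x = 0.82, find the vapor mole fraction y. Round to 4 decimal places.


y = alpha*x / (1 + (alpha-1)*x)
y = 2.8*0.82 / (1 + (2.8-1)*0.82)
y = 2.296 / (1 + 1.476)
y = 2.296 / 2.476
y = 0.9273


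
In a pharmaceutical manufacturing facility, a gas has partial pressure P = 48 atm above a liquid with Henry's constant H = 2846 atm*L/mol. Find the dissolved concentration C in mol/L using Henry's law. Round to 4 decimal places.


C = P / H
C = 48 / 2846
C = 0.0169 mol/L


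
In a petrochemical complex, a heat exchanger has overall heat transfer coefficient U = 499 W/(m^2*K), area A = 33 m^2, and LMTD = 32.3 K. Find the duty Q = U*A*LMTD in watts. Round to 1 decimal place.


Q = U * A * LMTD
Q = 499 * 33 * 32.3
Q = 531884.1 W


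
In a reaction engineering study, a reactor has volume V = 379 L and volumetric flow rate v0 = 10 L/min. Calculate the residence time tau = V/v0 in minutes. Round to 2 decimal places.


tau = V / v0
tau = 379 / 10
tau = 37.90 min


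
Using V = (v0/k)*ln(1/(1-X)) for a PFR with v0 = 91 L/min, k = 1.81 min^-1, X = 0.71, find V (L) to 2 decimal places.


V = (v0/k) * ln(1/(1-X))
V = (91/1.81) * ln(1/(1-0.71))
V = 50.276243 * ln(3.448276)
V = 50.276243 * 1.237874
V = 62.24 L


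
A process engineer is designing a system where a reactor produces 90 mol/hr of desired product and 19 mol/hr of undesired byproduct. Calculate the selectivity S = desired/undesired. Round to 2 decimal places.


S = desired product rate / undesired product rate
S = 90 / 19
S = 4.74


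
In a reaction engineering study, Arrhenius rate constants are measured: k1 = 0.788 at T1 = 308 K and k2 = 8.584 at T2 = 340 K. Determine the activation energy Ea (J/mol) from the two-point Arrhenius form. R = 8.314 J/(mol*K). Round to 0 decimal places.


Ea = R * ln(k2/k1) / (1/T1 - 1/T2)
ln(k2/k1) = ln(8.584/0.788) = 2.3881572
1/T1 - 1/T2 = 1/308 - 1/340 = 0.000305576776
Ea = 8.314 * 2.3881572 / 0.000305576776
Ea = 64976 J/mol


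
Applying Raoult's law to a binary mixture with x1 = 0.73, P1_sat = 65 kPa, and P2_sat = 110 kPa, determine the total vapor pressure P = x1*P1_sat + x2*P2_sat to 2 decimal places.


P = x1*P1_sat + x2*P2_sat
x2 = 1 - x1 = 1 - 0.73 = 0.27
P = 0.73*65 + 0.27*110
P = 47.45 + 29.7
P = 77.15 kPa


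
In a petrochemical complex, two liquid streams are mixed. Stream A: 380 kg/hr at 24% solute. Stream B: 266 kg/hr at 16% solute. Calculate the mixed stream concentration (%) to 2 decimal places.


Mass balance on solute: F1*x1 + F2*x2 = F3*x3
F3 = F1 + F2 = 380 + 266 = 646 kg/hr
x3 = (F1*x1 + F2*x2)/F3
x3 = (380*0.24 + 266*0.16) / 646
x3 = 20.71%


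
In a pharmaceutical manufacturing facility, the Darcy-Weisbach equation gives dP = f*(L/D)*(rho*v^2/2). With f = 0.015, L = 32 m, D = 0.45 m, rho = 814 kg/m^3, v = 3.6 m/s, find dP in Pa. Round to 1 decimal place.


dP = f * (L/D) * (rho*v^2/2)
dP = 0.015 * (32/0.45) * (814*3.6^2/2)
L/D = 71.11111111
rho*v^2/2 = 814*12.96/2 = 5274.72
dP = 0.015 * 71.11111111 * 5274.72
dP = 5626.4 Pa


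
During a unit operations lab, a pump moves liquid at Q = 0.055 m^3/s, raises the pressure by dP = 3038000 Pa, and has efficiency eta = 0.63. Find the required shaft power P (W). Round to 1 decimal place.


P = Q * dP / eta
P = 0.055 * 3038000 / 0.63
P = 167090.0 / 0.63
P = 265222.2 W


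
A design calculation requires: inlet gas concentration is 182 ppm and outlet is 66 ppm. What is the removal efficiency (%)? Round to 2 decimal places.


Efficiency = (G_in - G_out) / G_in * 100%
Efficiency = (182 - 66) / 182 * 100
Efficiency = 116 / 182 * 100
Efficiency = 63.74%


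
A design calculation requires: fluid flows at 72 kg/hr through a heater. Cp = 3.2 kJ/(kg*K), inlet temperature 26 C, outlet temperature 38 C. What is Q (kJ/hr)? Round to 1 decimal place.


Q = m_dot * Cp * (T2 - T1)
Q = 72 * 3.2 * (38 - 26)
Q = 72 * 3.2 * 12
Q = 2764.8 kJ/hr


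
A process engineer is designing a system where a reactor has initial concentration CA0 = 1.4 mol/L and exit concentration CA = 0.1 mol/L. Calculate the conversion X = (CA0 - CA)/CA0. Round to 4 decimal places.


X = (CA0 - CA) / CA0
X = (1.4 - 0.1) / 1.4
X = 1.3 / 1.4
X = 0.9286


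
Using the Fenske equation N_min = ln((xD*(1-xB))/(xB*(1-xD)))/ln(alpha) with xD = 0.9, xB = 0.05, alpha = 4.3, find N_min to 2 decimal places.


N_min = ln((xD*(1-xB))/(xB*(1-xD))) / ln(alpha)
Numerator inside ln: 0.855 / 0.005 = 171.0
ln(171.0) = 5.141664
ln(alpha) = ln(4.3) = 1.458615
N_min = 5.141664 / 1.458615 = 3.53


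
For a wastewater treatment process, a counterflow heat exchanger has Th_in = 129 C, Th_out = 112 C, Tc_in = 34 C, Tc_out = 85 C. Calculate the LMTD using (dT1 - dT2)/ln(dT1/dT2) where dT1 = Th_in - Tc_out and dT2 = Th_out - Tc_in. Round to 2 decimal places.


dT1 = Th_in - Tc_out = 129 - 85 = 44
dT2 = Th_out - Tc_in = 112 - 34 = 78
LMTD = (dT1 - dT2) / ln(dT1/dT2)
LMTD = (44 - 78) / ln(44/78)
LMTD = 59.39 K


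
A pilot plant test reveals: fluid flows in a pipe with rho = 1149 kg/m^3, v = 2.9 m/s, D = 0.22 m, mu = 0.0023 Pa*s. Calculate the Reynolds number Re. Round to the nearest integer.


Re = rho * v * D / mu
Re = 1149 * 2.9 * 0.22 / 0.0023
Re = 733.062 / 0.0023
Re = 318723


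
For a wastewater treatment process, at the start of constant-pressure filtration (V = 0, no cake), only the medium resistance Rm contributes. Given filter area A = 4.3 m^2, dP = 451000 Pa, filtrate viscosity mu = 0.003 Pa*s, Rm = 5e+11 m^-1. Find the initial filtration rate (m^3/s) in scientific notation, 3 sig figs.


rate = A * dP / (mu * Rm)
rate = 4.3 * 451000 / (0.003 * 5e+11)
rate = 1939300.0 / 1.500e+09
rate = 1.29e-03 m^3/s


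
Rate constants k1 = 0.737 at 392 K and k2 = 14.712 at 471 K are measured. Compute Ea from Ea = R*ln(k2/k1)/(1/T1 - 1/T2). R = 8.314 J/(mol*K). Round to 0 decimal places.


Ea = R * ln(k2/k1) / (1/T1 - 1/T2)
ln(k2/k1) = ln(14.712/0.737) = 2.9938309
1/T1 - 1/T2 = 1/392 - 1/471 = 0.000427878158
Ea = 8.314 * 2.9938309 / 0.000427878158
Ea = 58172 J/mol


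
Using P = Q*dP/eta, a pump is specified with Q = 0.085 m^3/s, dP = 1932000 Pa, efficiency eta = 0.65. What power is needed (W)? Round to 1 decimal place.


P = Q * dP / eta
P = 0.085 * 1932000 / 0.65
P = 164220.0 / 0.65
P = 252646.2 W


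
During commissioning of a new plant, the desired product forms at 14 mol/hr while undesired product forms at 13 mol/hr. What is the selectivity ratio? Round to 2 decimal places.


S = desired product rate / undesired product rate
S = 14 / 13
S = 1.08


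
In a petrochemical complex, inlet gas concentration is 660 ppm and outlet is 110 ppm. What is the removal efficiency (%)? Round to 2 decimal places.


Efficiency = (G_in - G_out) / G_in * 100%
Efficiency = (660 - 110) / 660 * 100
Efficiency = 550 / 660 * 100
Efficiency = 83.33%


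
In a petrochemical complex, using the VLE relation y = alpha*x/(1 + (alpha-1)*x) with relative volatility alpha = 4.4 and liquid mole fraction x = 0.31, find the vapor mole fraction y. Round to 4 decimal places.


y = alpha*x / (1 + (alpha-1)*x)
y = 4.4*0.31 / (1 + (4.4-1)*0.31)
y = 1.364 / (1 + 1.054)
y = 1.364 / 2.054
y = 0.6641


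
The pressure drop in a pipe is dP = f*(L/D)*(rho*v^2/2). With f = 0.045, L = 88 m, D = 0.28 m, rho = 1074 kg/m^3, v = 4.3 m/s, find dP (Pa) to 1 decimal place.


dP = f * (L/D) * (rho*v^2/2)
dP = 0.045 * (88/0.28) * (1074*4.3^2/2)
L/D = 314.28571429
rho*v^2/2 = 1074*18.49/2 = 9929.13
dP = 0.045 * 314.28571429 * 9929.13
dP = 140426.3 Pa


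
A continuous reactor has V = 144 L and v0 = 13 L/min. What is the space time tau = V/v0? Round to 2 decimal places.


tau = V / v0
tau = 144 / 13
tau = 11.08 min


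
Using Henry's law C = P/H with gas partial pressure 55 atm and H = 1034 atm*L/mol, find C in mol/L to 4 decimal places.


C = P / H
C = 55 / 1034
C = 0.0532 mol/L


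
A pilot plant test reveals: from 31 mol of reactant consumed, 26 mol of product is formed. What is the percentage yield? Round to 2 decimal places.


Yield = (moles product / moles consumed) * 100%
Yield = (26 / 31) * 100
Yield = 0.8387 * 100
Yield = 83.87%


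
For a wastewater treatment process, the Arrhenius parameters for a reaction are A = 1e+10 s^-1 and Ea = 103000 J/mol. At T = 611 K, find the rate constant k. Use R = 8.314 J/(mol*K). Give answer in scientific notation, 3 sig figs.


k = A * exp(-Ea/(R*T))
k = 1e+10 * exp(-103000 / (8.314 * 611))
k = 1e+10 * exp(-20.276173)
k = 1.56e+01


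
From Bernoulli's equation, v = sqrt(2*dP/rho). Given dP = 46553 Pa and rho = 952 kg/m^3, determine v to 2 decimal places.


v = sqrt(2*dP/rho)
v = sqrt(2*46553/952)
v = sqrt(97.80042)
v = 9.89 m/s


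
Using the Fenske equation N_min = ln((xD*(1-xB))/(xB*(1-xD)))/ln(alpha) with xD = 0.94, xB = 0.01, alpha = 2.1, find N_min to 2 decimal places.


N_min = ln((xD*(1-xB))/(xB*(1-xD))) / ln(alpha)
Numerator inside ln: 0.9306 / 0.0006 = 1551.0
ln(1551.0) = 7.346655
ln(alpha) = ln(2.1) = 0.741937
N_min = 7.346655 / 0.741937 = 9.90


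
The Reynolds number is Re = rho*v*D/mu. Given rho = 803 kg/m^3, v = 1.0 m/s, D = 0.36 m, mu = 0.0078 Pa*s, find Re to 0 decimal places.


Re = rho * v * D / mu
Re = 803 * 1.0 * 0.36 / 0.0078
Re = 289.08 / 0.0078
Re = 37062


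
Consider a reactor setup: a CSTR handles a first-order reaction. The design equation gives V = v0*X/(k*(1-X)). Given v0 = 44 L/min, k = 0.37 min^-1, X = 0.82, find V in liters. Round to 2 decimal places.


V = v0 * X / (k * (1 - X))
V = 44 * 0.82 / (0.37 * (1 - 0.82))
V = 36.08 / (0.37 * 0.18)
V = 36.08 / 0.0666
V = 541.74 L


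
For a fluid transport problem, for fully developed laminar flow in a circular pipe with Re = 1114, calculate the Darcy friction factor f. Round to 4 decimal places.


f = 64 / Re
f = 64 / 1114
f = 0.0575


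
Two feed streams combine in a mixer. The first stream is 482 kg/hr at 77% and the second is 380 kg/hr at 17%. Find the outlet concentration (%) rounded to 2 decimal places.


Mass balance on solute: F1*x1 + F2*x2 = F3*x3
F3 = F1 + F2 = 482 + 380 = 862 kg/hr
x3 = (F1*x1 + F2*x2)/F3
x3 = (482*0.77 + 380*0.17) / 862
x3 = 50.55%


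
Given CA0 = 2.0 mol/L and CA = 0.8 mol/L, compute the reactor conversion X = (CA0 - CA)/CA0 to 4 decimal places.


X = (CA0 - CA) / CA0
X = (2.0 - 0.8) / 2.0
X = 1.2 / 2.0
X = 0.6000


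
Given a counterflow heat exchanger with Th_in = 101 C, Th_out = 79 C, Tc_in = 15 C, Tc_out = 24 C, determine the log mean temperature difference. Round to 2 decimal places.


dT1 = Th_in - Tc_out = 101 - 24 = 77
dT2 = Th_out - Tc_in = 79 - 15 = 64
LMTD = (dT1 - dT2) / ln(dT1/dT2)
LMTD = (77 - 64) / ln(77/64)
LMTD = 70.30 K


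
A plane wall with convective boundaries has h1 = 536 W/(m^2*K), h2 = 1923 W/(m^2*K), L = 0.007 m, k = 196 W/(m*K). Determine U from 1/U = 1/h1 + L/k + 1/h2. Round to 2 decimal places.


1/U = 1/h1 + L/k + 1/h2
1/U = 1/536 + 0.007/196 + 1/1923
1/U = 0.0018656716 + 3.57143e-05 + 0.0005200208
1/U = 0.0024214067
U = 412.98 W/(m^2*K)


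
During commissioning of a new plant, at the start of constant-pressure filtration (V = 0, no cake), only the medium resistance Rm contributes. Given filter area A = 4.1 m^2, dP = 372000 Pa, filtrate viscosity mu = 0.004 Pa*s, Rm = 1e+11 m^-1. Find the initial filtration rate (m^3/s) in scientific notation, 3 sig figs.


rate = A * dP / (mu * Rm)
rate = 4.1 * 372000 / (0.004 * 1e+11)
rate = 1525200.0 / 4.000e+08
rate = 3.81e-03 m^3/s


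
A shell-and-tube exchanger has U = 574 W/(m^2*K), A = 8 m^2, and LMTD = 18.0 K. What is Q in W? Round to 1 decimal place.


Q = U * A * LMTD
Q = 574 * 8 * 18.0
Q = 82656.0 W


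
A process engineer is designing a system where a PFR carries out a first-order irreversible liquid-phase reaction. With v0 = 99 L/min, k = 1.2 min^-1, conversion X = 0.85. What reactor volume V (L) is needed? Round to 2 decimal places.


V = (v0/k) * ln(1/(1-X))
V = (99/1.2) * ln(1/(1-0.85))
V = 82.5 * ln(6.666667)
V = 82.5 * 1.89712
V = 156.51 L


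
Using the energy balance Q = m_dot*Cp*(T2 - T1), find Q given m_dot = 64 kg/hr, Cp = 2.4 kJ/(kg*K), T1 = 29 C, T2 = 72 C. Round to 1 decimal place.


Q = m_dot * Cp * (T2 - T1)
Q = 64 * 2.4 * (72 - 29)
Q = 64 * 2.4 * 43
Q = 6604.8 kJ/hr


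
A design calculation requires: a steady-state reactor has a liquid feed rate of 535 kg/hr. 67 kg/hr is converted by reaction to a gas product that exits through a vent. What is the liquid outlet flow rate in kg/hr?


Steady-state mass balance on the main outlet: F_out = F_in - F_removed
F_out = 535 - 67
F_out = 468 kg/hr


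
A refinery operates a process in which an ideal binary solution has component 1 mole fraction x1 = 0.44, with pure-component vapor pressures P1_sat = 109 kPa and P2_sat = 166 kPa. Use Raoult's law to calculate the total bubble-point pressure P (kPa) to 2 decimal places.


P = x1*P1_sat + x2*P2_sat
x2 = 1 - x1 = 1 - 0.44 = 0.56
P = 0.44*109 + 0.56*166
P = 47.96 + 92.96
P = 140.92 kPa


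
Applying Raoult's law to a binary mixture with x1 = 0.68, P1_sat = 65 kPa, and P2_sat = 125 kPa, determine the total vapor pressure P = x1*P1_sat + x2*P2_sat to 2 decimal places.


P = x1*P1_sat + x2*P2_sat
x2 = 1 - x1 = 1 - 0.68 = 0.32
P = 0.68*65 + 0.32*125
P = 44.2 + 40.0
P = 84.20 kPa


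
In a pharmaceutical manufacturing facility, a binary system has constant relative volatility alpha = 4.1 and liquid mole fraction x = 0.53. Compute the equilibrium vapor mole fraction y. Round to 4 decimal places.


y = alpha*x / (1 + (alpha-1)*x)
y = 4.1*0.53 / (1 + (4.1-1)*0.53)
y = 2.173 / (1 + 1.643)
y = 2.173 / 2.643
y = 0.8222


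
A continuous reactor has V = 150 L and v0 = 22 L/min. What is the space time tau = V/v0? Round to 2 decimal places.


tau = V / v0
tau = 150 / 22
tau = 6.82 min


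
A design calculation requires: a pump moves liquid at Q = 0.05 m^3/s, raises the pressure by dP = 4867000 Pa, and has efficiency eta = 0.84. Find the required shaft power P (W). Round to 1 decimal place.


P = Q * dP / eta
P = 0.05 * 4867000 / 0.84
P = 243350.0 / 0.84
P = 289702.4 W


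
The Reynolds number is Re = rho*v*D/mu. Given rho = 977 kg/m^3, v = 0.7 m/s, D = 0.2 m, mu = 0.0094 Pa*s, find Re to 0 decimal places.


Re = rho * v * D / mu
Re = 977 * 0.7 * 0.2 / 0.0094
Re = 136.78 / 0.0094
Re = 14551


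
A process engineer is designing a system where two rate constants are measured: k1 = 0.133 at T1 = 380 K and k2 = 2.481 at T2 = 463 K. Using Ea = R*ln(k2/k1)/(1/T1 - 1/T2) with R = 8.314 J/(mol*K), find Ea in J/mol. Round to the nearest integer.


Ea = R * ln(k2/k1) / (1/T1 - 1/T2)
ln(k2/k1) = ln(2.481/0.133) = 2.9260679
1/T1 - 1/T2 = 1/380 - 1/463 = 0.000471751734
Ea = 8.314 * 2.9260679 / 0.000471751734
Ea = 51568 J/mol


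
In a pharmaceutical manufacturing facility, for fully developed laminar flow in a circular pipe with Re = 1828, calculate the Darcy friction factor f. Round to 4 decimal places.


f = 64 / Re
f = 64 / 1828
f = 0.0350


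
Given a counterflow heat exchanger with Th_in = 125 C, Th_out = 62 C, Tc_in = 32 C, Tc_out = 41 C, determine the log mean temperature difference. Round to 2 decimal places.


dT1 = Th_in - Tc_out = 125 - 41 = 84
dT2 = Th_out - Tc_in = 62 - 32 = 30
LMTD = (dT1 - dT2) / ln(dT1/dT2)
LMTD = (84 - 30) / ln(84/30)
LMTD = 52.45 K


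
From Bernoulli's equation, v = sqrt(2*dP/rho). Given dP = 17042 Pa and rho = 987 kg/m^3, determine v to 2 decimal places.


v = sqrt(2*dP/rho)
v = sqrt(2*17042/987)
v = sqrt(34.532928)
v = 5.88 m/s


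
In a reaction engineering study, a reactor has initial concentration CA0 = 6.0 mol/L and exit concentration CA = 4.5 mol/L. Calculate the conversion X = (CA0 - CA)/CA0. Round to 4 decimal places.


X = (CA0 - CA) / CA0
X = (6.0 - 4.5) / 6.0
X = 1.5 / 6.0
X = 0.2500


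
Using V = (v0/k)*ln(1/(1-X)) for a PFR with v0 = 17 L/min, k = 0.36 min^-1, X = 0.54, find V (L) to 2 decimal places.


V = (v0/k) * ln(1/(1-X))
V = (17/0.36) * ln(1/(1-0.54))
V = 47.222222 * ln(2.173913)
V = 47.222222 * 0.776529
V = 36.67 L


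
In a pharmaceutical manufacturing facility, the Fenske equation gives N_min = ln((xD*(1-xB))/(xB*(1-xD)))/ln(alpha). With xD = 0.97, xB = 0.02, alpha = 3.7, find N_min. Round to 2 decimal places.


N_min = ln((xD*(1-xB))/(xB*(1-xD))) / ln(alpha)
Numerator inside ln: 0.9506 / 0.0006 = 1584.333333
ln(1584.333333) = 7.367919
ln(alpha) = ln(3.7) = 1.308333
N_min = 7.367919 / 1.308333 = 5.63


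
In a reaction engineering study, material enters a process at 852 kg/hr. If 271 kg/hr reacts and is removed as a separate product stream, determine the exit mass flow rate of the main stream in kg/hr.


Steady-state mass balance on the main outlet: F_out = F_in - F_removed
F_out = 852 - 271
F_out = 581 kg/hr


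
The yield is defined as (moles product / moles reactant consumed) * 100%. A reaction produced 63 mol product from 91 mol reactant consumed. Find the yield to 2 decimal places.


Yield = (moles product / moles consumed) * 100%
Yield = (63 / 91) * 100
Yield = 0.6923 * 100
Yield = 69.23%


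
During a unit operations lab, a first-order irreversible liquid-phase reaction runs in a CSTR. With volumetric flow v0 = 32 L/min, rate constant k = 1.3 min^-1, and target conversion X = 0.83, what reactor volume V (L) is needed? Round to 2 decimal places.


V = v0 * X / (k * (1 - X))
V = 32 * 0.83 / (1.3 * (1 - 0.83))
V = 26.56 / (1.3 * 0.17)
V = 26.56 / 0.221
V = 120.18 L


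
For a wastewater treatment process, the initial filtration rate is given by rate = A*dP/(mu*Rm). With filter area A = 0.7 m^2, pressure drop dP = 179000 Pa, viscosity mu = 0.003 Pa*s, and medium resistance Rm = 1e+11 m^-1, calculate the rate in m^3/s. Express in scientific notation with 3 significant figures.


rate = A * dP / (mu * Rm)
rate = 0.7 * 179000 / (0.003 * 1e+11)
rate = 125300.0 / 3.000e+08
rate = 4.18e-04 m^3/s


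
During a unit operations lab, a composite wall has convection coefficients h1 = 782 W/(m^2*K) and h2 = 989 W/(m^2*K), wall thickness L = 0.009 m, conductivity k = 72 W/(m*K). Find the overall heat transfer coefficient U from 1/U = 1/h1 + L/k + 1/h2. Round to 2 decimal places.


1/U = 1/h1 + L/k + 1/h2
1/U = 1/782 + 0.009/72 + 1/989
1/U = 0.0012787724 + 0.000125 + 0.0010111223
1/U = 0.0024148947
U = 414.10 W/(m^2*K)


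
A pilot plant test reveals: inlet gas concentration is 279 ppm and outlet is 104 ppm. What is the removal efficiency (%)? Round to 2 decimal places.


Efficiency = (G_in - G_out) / G_in * 100%
Efficiency = (279 - 104) / 279 * 100
Efficiency = 175 / 279 * 100
Efficiency = 62.72%


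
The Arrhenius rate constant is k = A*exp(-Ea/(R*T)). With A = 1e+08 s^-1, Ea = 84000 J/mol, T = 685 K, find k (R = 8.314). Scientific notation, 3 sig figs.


k = A * exp(-Ea/(R*T))
k = 1e+08 * exp(-84000 / (8.314 * 685))
k = 1e+08 * exp(-14.749547)
k = 3.93e+01


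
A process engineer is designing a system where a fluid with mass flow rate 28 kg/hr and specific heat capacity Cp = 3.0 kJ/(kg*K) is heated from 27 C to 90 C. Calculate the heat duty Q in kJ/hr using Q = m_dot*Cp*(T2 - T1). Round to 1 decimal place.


Q = m_dot * Cp * (T2 - T1)
Q = 28 * 3.0 * (90 - 27)
Q = 28 * 3.0 * 63
Q = 5292.0 kJ/hr


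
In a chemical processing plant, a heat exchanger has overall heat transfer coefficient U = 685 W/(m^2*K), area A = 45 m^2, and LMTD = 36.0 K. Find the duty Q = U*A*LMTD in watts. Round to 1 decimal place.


Q = U * A * LMTD
Q = 685 * 45 * 36.0
Q = 1109700.0 W


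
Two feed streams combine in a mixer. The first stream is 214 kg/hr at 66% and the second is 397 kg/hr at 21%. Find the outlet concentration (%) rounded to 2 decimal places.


Mass balance on solute: F1*x1 + F2*x2 = F3*x3
F3 = F1 + F2 = 214 + 397 = 611 kg/hr
x3 = (F1*x1 + F2*x2)/F3
x3 = (214*0.66 + 397*0.21) / 611
x3 = 36.76%


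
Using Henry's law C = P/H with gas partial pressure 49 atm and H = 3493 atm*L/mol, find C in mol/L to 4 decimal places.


C = P / H
C = 49 / 3493
C = 0.0140 mol/L


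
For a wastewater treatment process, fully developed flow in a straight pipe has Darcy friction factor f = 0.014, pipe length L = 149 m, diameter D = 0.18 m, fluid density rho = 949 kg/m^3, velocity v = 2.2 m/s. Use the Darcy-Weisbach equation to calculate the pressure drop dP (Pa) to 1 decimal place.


dP = f * (L/D) * (rho*v^2/2)
dP = 0.014 * (149/0.18) * (949*2.2^2/2)
L/D = 827.77777778
rho*v^2/2 = 949*4.84/2 = 2296.58
dP = 0.014 * 827.77777778 * 2296.58
dP = 26614.8 Pa


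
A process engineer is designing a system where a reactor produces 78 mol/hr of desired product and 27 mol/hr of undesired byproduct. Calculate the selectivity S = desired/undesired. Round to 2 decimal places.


S = desired product rate / undesired product rate
S = 78 / 27
S = 2.89


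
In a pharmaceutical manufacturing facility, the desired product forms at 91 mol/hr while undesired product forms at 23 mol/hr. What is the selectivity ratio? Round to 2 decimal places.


S = desired product rate / undesired product rate
S = 91 / 23
S = 3.96


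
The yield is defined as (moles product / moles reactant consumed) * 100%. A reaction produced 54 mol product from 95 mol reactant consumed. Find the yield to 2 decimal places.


Yield = (moles product / moles consumed) * 100%
Yield = (54 / 95) * 100
Yield = 0.5684 * 100
Yield = 56.84%


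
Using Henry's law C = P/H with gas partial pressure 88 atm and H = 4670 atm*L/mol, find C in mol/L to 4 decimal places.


C = P / H
C = 88 / 4670
C = 0.0188 mol/L


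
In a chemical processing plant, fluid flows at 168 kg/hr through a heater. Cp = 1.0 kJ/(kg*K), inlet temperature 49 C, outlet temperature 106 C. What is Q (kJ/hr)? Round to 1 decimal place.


Q = m_dot * Cp * (T2 - T1)
Q = 168 * 1.0 * (106 - 49)
Q = 168 * 1.0 * 57
Q = 9576.0 kJ/hr


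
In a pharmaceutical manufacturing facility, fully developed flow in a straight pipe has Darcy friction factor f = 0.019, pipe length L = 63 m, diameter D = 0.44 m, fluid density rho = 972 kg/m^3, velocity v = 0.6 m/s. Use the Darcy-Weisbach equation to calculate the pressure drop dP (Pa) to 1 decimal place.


dP = f * (L/D) * (rho*v^2/2)
dP = 0.019 * (63/0.44) * (972*0.6^2/2)
L/D = 143.18181818
rho*v^2/2 = 972*0.36/2 = 174.96
dP = 0.019 * 143.18181818 * 174.96
dP = 476.0 Pa


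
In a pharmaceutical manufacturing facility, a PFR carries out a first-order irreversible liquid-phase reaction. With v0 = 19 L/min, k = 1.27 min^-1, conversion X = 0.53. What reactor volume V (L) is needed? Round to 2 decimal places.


V = (v0/k) * ln(1/(1-X))
V = (19/1.27) * ln(1/(1-0.53))
V = 14.96063 * ln(2.12766)
V = 14.96063 * 0.755023
V = 11.30 L


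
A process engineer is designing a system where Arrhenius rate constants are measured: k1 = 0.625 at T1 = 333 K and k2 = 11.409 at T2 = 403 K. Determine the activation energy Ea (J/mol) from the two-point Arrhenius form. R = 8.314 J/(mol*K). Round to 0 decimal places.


Ea = R * ln(k2/k1) / (1/T1 - 1/T2)
ln(k2/k1) = ln(11.409/0.625) = 2.9044061
1/T1 - 1/T2 = 1/333 - 1/403 = 0.000521613425
Ea = 8.314 * 2.9044061 / 0.000521613425
Ea = 46293 J/mol


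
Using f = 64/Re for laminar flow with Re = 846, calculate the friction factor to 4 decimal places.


f = 64 / Re
f = 64 / 846
f = 0.0757


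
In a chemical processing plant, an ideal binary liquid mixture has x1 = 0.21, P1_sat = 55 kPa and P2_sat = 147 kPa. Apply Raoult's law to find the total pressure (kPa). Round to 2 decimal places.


P = x1*P1_sat + x2*P2_sat
x2 = 1 - x1 = 1 - 0.21 = 0.79
P = 0.21*55 + 0.79*147
P = 11.55 + 116.13
P = 127.68 kPa


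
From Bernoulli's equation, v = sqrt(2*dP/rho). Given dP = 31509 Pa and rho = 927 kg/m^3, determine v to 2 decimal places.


v = sqrt(2*dP/rho)
v = sqrt(2*31509/927)
v = sqrt(67.980583)
v = 8.25 m/s


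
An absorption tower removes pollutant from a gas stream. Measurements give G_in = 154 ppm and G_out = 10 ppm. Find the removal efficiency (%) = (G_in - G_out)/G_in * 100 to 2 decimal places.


Efficiency = (G_in - G_out) / G_in * 100%
Efficiency = (154 - 10) / 154 * 100
Efficiency = 144 / 154 * 100
Efficiency = 93.51%


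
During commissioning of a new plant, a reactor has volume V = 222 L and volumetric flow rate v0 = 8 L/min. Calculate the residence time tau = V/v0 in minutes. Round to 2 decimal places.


tau = V / v0
tau = 222 / 8
tau = 27.75 min


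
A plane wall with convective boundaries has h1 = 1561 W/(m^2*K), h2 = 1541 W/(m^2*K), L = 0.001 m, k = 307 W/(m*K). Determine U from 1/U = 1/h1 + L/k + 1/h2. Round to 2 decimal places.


1/U = 1/h1 + L/k + 1/h2
1/U = 1/1561 + 0.001/307 + 1/1541
1/U = 0.000640615 + 3.2573e-06 + 0.0006489293
1/U = 0.0012928016
U = 773.51 W/(m^2*K)


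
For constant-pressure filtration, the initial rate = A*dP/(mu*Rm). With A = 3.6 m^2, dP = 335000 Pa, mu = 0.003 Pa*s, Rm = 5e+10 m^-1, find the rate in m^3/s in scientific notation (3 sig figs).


rate = A * dP / (mu * Rm)
rate = 3.6 * 335000 / (0.003 * 5e+10)
rate = 1206000.0 / 1.500e+08
rate = 8.04e-03 m^3/s


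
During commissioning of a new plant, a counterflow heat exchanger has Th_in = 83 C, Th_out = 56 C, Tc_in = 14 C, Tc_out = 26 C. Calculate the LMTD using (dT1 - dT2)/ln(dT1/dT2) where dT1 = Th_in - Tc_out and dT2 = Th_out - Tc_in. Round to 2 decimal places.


dT1 = Th_in - Tc_out = 83 - 26 = 57
dT2 = Th_out - Tc_in = 56 - 14 = 42
LMTD = (dT1 - dT2) / ln(dT1/dT2)
LMTD = (57 - 42) / ln(57/42)
LMTD = 49.12 K


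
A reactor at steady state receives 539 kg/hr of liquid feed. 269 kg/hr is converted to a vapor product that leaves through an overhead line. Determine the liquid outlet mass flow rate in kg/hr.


Steady-state mass balance on the main outlet: F_out = F_in - F_removed
F_out = 539 - 269
F_out = 270 kg/hr


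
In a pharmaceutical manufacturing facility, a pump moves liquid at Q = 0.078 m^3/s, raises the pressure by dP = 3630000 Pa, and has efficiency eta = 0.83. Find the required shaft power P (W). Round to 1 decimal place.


P = Q * dP / eta
P = 0.078 * 3630000 / 0.83
P = 283140.0 / 0.83
P = 341132.5 W


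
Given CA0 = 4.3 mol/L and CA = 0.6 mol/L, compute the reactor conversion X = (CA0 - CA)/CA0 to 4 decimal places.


X = (CA0 - CA) / CA0
X = (4.3 - 0.6) / 4.3
X = 3.7 / 4.3
X = 0.8605


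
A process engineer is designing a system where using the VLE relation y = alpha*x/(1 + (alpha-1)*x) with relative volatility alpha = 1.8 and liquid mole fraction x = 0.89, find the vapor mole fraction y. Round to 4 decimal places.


y = alpha*x / (1 + (alpha-1)*x)
y = 1.8*0.89 / (1 + (1.8-1)*0.89)
y = 1.602 / (1 + 0.712)
y = 1.602 / 1.712
y = 0.9357


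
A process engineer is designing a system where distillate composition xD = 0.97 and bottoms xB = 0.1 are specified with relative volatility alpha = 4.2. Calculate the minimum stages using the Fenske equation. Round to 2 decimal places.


N_min = ln((xD*(1-xB))/(xB*(1-xD))) / ln(alpha)
Numerator inside ln: 0.873 / 0.003 = 291.0
ln(291.0) = 5.673323
ln(alpha) = ln(4.2) = 1.435085
N_min = 5.673323 / 1.435085 = 3.95


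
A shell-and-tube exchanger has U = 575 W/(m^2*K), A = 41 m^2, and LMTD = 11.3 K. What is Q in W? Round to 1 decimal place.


Q = U * A * LMTD
Q = 575 * 41 * 11.3
Q = 266397.5 W


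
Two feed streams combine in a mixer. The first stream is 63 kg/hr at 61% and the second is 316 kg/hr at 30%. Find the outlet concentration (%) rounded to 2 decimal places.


Mass balance on solute: F1*x1 + F2*x2 = F3*x3
F3 = F1 + F2 = 63 + 316 = 379 kg/hr
x3 = (F1*x1 + F2*x2)/F3
x3 = (63*0.61 + 316*0.3) / 379
x3 = 35.15%


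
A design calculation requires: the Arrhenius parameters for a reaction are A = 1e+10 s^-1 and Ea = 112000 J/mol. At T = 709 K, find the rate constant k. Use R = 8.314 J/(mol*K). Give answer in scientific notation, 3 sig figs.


k = A * exp(-Ea/(R*T))
k = 1e+10 * exp(-112000 / (8.314 * 709))
k = 1e+10 * exp(-19.000357)
k = 5.60e+01


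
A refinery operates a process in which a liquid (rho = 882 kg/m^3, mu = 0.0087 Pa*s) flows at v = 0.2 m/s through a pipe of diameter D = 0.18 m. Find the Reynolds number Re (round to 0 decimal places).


Re = rho * v * D / mu
Re = 882 * 0.2 * 0.18 / 0.0087
Re = 31.752 / 0.0087
Re = 3650


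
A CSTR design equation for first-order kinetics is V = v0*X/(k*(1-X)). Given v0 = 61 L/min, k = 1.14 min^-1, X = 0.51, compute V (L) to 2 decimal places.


V = v0 * X / (k * (1 - X))
V = 61 * 0.51 / (1.14 * (1 - 0.51))
V = 31.11 / (1.14 * 0.49)
V = 31.11 / 0.5586
V = 55.69 L


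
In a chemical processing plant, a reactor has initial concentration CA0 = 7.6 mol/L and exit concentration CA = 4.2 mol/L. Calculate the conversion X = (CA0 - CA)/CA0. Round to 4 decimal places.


X = (CA0 - CA) / CA0
X = (7.6 - 4.2) / 7.6
X = 3.4 / 7.6
X = 0.4474
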